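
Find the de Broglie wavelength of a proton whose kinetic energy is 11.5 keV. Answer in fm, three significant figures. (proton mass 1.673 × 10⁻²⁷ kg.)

λ = 267 fm

KE = 11.5 keV = 1.842 × 10⁻¹⁵ J.
p = √(2mKE) = √(2 × 1.673 × 10⁻²⁷ × 1.842 × 10⁻¹⁵) = 2.483 × 10⁻²¹ kg·m/s.
λ = h/p = 6.626 × 10⁻³⁴ / 2.483 × 10⁻²¹ = 2.67 × 10⁻¹³ m = 267 fm.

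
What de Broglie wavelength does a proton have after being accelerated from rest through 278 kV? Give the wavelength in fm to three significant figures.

λ = 54.3 fm

KE = eV = 1.602 × 10⁻¹⁹ × 2.780 × 10⁵ = 4.454 × 10⁻¹⁴ J.
p = √(2mKE) = √(2 × 1.673 × 10⁻²⁷ × 4.454 × 10⁻¹⁴) = 1.221 × 10⁻²⁰ kg·m/s.
λ = h/p = 6.626 × 10⁻³⁴ / 1.221 × 10⁻²⁰ = 5.43 × 10⁻¹⁴ m = 54.3 fm.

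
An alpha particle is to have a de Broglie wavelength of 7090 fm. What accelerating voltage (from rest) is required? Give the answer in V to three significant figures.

p = h/λ = 6.626 × 10⁻³⁴ / 7.090 × 10⁻¹² = 9.346 × 10⁻²³ kg·m/s.
KE = p²/(2m) = 6.572 × 10⁻¹⁹ J.
V = KE/2e = 6.572 × 10⁻¹⁹ / (2 × 1.602 × 10⁻¹⁹) = 2.05 V.

V = 2.05 V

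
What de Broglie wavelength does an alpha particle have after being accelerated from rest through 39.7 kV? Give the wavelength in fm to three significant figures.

KE = 2eV = 2 × 1.602 × 10⁻¹⁹ × 3.970 × 10⁴ = 1.272 × 10⁻¹⁴ J.
p = √(2mKE) = √(2 × 6.645 × 10⁻²⁷ × 1.272 × 10⁻¹⁴) = 1.300 × 10⁻²⁰ kg·m/s.
λ = h/p = 6.626 × 10⁻³⁴ / 1.300 × 10⁻²⁰ = 5.10 × 10⁻¹⁴ m = 51.0 fm.

λ = 51.0 fm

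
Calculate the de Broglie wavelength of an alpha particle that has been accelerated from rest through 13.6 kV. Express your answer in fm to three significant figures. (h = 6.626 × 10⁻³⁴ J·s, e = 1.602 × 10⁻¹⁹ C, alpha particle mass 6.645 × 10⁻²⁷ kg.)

KE = 2eV = 2 × 1.602 × 10⁻¹⁹ × 1.360 × 10⁴ = 4.357 × 10⁻¹⁵ J.
p = √(2mKE) = √(2 × 6.645 × 10⁻²⁷ × 4.357 × 10⁻¹⁵) = 7.610 × 10⁻²¹ kg·m/s.
λ = h/p = 6.626 × 10⁻³⁴ / 7.610 × 10⁻²¹ = 8.71 × 10⁻¹⁴ m = 87.1 fm.

λ = 87.1 fm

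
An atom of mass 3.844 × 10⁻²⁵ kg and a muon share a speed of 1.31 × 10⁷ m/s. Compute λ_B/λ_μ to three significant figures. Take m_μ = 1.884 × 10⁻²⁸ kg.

λ_B/λ_μ = 4.90 × 10⁻⁴

At fixed v, p = mv so λ = h/(mv) ∝ 1/m.
λ_B/λ_μ = m_μ/m_B = 1.884 × 10⁻²⁸/3.844 × 10⁻²⁵ = 4.90 × 10⁻⁴.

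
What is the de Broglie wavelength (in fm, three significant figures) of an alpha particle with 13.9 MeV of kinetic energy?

KE = 13.9 MeV = 2.227 × 10⁻¹² J.
p = √(2mKE) = √(2 × 6.645 × 10⁻²⁷ × 2.227 × 10⁻¹²) = 1.720 × 10⁻¹⁹ kg·m/s.
λ = h/p = 6.626 × 10⁻³⁴ / 1.720 × 10⁻¹⁹ = 3.85 × 10⁻¹⁵ m = 3.85 fm.

λ = 3.85 fm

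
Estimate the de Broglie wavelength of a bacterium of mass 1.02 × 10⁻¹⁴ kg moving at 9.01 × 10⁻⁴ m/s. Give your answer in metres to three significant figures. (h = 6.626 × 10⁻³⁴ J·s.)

λ = 7.21 × 10⁻¹⁷ m

p = mv = 1.02 × 10⁻¹⁴ × 9.01 × 10⁻⁴ = 9.190 × 10⁻¹⁸ kg·m/s.
λ = h/p = 6.626 × 10⁻³⁴ / 9.190 × 10⁻¹⁸ = 7.21 × 10⁻¹⁷ m.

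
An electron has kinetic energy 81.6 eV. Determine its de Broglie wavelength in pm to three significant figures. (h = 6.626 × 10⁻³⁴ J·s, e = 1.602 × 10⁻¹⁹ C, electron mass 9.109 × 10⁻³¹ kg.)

KE = 81.6 eV = 1.307 × 10⁻¹⁷ J.
p = √(2mKE) = √(2 × 9.109 × 10⁻³¹ × 1.307 × 10⁻¹⁷) = 4.880 × 10⁻²⁴ kg·m/s.
λ = h/p = 6.626 × 10⁻³⁴ / 4.880 × 10⁻²⁴ = 1.36 × 10⁻¹⁰ m = 136 pm.

λ = 136 pm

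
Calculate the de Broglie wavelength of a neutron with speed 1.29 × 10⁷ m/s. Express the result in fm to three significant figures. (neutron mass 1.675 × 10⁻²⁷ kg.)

λ = 30.7 fm

p = mv = 1.675 × 10⁻²⁷ × 1.29 × 10⁷ = 2.161 × 10⁻²⁰ kg·m/s.
λ = h/p = 6.626 × 10⁻³⁴ / 2.161 × 10⁻²⁰ = 3.07 × 10⁻¹⁴ m = 30.7 fm.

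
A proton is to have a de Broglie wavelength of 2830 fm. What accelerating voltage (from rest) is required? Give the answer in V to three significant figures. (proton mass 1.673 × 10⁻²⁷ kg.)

p = h/λ = 6.626 × 10⁻³⁴ / 2.830 × 10⁻¹² = 2.341 × 10⁻²² kg·m/s.
KE = p²/(2m) = 1.638 × 10⁻¹⁷ J.
V = KE/e = 1.638 × 10⁻¹⁷ / (1.602 × 10⁻¹⁹) = 102 V.

V = 102 V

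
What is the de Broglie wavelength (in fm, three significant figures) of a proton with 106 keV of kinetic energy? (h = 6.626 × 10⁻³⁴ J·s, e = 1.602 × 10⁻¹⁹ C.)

λ = 87.9 fm

KE = 106 keV = 1.698 × 10⁻¹⁴ J.
p = √(2mKE) = √(2 × 1.673 × 10⁻²⁷ × 1.698 × 10⁻¹⁴) = 7.538 × 10⁻²¹ kg·m/s.
λ = h/p = 6.626 × 10⁻³⁴ / 7.538 × 10⁻²¹ = 8.79 × 10⁻¹⁴ m = 87.9 fm.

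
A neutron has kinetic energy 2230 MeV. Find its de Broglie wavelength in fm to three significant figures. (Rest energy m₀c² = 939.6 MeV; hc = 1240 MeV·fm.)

λ = 0.410 fm

Total energy E = KE + m₀c² = 2230 + 939.6 = 3169.6 MeV.
(pc)² = E² − (m₀c²)² = (3169.6)² − (939.6)² = 9.164 × 10⁶ MeV², so pc = 3027 MeV.
λ = hc/(pc) = 1240 MeV·fm / 3027 MeV = 0.410 fm.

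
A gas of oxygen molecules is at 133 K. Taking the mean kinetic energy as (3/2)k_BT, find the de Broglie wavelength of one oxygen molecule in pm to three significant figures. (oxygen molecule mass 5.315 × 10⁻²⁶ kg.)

λ = 38.7 pm

KE = (3/2)k_BT = 1.5 × 1.381 × 10⁻²³ × 133 = 2.755 × 10⁻²¹ J.
p = √(2mKE) = √(2 × 5.315 × 10⁻²⁶ × 2.755 × 10⁻²¹) = 1.711 × 10⁻²³ kg·m/s.
λ = h/p = 3.87 × 10⁻¹¹ m = 38.7 pm.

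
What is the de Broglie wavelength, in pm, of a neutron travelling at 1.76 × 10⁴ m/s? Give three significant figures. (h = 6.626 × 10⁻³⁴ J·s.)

λ = 22.5 pm

p = mv = 1.675 × 10⁻²⁷ × 1.76 × 10⁴ = 2.948 × 10⁻²³ kg·m/s.
λ = h/p = 6.626 × 10⁻³⁴ / 2.948 × 10⁻²³ = 2.25 × 10⁻¹¹ m = 22.5 pm.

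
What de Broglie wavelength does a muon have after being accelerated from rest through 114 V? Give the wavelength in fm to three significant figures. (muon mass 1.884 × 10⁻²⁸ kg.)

KE = eV = 1.602 × 10⁻¹⁹ × 114.0 = 1.826 × 10⁻¹⁷ J.
p = √(2mKE) = √(2 × 1.884 × 10⁻²⁸ × 1.826 × 10⁻¹⁷) = 8.295 × 10⁻²³ kg·m/s.
λ = h/p = 6.626 × 10⁻³⁴ / 8.295 × 10⁻²³ = 7.99 × 10⁻¹² m = 7990 fm.

λ = 7990 fm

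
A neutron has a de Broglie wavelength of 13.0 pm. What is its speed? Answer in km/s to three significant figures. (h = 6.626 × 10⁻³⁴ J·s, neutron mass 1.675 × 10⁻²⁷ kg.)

v = 30.4 km/s

p = h/λ = 6.626 × 10⁻³⁴ / 1.300 × 10⁻¹¹ = 5.097 × 10⁻²³ kg·m/s.
v = p/m = 5.097 × 10⁻²³ / 1.675 × 10⁻²⁷ = 3.04 × 10⁴ m/s = 30.4 km/s.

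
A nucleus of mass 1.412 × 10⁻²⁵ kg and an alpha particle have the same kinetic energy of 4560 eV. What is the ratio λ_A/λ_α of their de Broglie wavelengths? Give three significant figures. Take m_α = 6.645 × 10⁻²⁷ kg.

At fixed KE, p = √(2mKE) so λ = h/p ∝ 1/√m.
λ_A/λ_α = √(m_α/m_A) = √(6.645 × 10⁻²⁷/1.412 × 10⁻²⁵) = √(0.04706) = 0.217.

λ_A/λ_α = 0.217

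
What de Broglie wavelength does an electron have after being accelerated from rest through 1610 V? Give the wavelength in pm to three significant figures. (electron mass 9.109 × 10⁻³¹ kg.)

λ = 30.6 pm

KE = eV = 1.602 × 10⁻¹⁹ × 1610 = 2.579 × 10⁻¹⁶ J.
p = √(2mKE) = √(2 × 9.109 × 10⁻³¹ × 2.579 × 10⁻¹⁶) = 2.168 × 10⁻²³ kg·m/s.
λ = h/p = 6.626 × 10⁻³⁴ / 2.168 × 10⁻²³ = 3.06 × 10⁻¹¹ m = 30.6 pm.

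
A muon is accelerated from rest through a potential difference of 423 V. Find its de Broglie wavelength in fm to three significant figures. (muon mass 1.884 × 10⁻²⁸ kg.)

KE = eV = 1.602 × 10⁻¹⁹ × 423.0 = 6.776 × 10⁻¹⁷ J.
p = √(2mKE) = √(2 × 1.884 × 10⁻²⁸ × 6.776 × 10⁻¹⁷) = 1.598 × 10⁻²² kg·m/s.
λ = h/p = 6.626 × 10⁻³⁴ / 1.598 × 10⁻²² = 4.15 × 10⁻¹² m = 4150 fm.

λ = 4150 fm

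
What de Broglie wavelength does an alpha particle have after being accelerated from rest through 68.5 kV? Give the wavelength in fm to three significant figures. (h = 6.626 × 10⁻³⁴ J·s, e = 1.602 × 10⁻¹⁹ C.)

λ = 38.8 fm

KE = 2eV = 2 × 1.602 × 10⁻¹⁹ × 6.850 × 10⁴ = 2.195 × 10⁻¹⁴ J.
p = √(2mKE) = √(2 × 6.645 × 10⁻²⁷ × 2.195 × 10⁻¹⁴) = 1.708 × 10⁻²⁰ kg·m/s.
λ = h/p = 6.626 × 10⁻³⁴ / 1.708 × 10⁻²⁰ = 3.88 × 10⁻¹⁴ m = 38.8 fm.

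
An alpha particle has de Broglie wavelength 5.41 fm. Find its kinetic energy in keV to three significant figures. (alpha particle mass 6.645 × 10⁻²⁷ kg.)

p = h/λ = 6.626 × 10⁻³⁴ / 5.410 × 10⁻¹⁵ = 1.225 × 10⁻¹⁹ kg·m/s.
KE = p²/(2m) = (1.225 × 10⁻¹⁹)² / (2 × 6.645 × 10⁻²⁷) = 1.129 × 10⁻¹² J = 7050 keV.

KE = 7050 keV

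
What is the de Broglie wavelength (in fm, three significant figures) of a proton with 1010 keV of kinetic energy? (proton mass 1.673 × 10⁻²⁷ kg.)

λ = 28.5 fm

KE = 1010 keV = 1.618 × 10⁻¹³ J.
p = √(2mKE) = √(2 × 1.673 × 10⁻²⁷ × 1.618 × 10⁻¹³) = 2.327 × 10⁻²⁰ kg·m/s.
λ = h/p = 6.626 × 10⁻³⁴ / 2.327 × 10⁻²⁰ = 2.85 × 10⁻¹⁴ m = 28.5 fm.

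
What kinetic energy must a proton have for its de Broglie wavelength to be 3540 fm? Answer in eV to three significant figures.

p = h/λ = 6.626 × 10⁻³⁴ / 3.540 × 10⁻¹² = 1.872 × 10⁻²² kg·m/s.
KE = p²/(2m) = (1.872 × 10⁻²²)² / (2 × 1.673 × 10⁻²⁷) = 1.047 × 10⁻¹⁷ J = 65.4 eV.

KE = 65.4 eV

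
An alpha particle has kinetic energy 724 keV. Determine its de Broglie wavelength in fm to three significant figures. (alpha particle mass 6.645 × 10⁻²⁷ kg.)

KE = 724 keV = 1.160 × 10⁻¹³ J.
p = √(2mKE) = √(2 × 6.645 × 10⁻²⁷ × 1.160 × 10⁻¹³) = 3.926 × 10⁻²⁰ kg·m/s.
λ = h/p = 6.626 × 10⁻³⁴ / 3.926 × 10⁻²⁰ = 1.69 × 10⁻¹⁴ m = 16.9 fm.

λ = 16.9 fm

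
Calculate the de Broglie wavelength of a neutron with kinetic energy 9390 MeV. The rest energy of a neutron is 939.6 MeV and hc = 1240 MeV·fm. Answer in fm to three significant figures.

Total energy E = KE + m₀c² = 9390 + 939.6 = 10329.6 MeV.
(pc)² = E² − (m₀c²)² = (10329.6)² − (939.6)² = 1.058 × 10⁸ MeV², so pc = 1.029 × 10⁴ MeV.
λ = hc/(pc) = 1240 MeV·fm / 1.029 × 10⁴ MeV = 0.121 fm.

λ = 0.121 fm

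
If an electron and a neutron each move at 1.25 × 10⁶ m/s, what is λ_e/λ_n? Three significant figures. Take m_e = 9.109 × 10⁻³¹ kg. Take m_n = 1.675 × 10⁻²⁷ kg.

At fixed v, p = mv so λ = h/(mv) ∝ 1/m.
λ_e/λ_n = m_n/m_e = 1.675 × 10⁻²⁷/9.109 × 10⁻³¹ = 1840.

λ_e/λ_n = 1840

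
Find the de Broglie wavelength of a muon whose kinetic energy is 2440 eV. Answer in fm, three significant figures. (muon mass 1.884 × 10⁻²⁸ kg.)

KE = 2440 eV = 3.909 × 10⁻¹⁶ J.
p = √(2mKE) = √(2 × 1.884 × 10⁻²⁸ × 3.909 × 10⁻¹⁶) = 3.838 × 10⁻²² kg·m/s.
λ = h/p = 6.626 × 10⁻³⁴ / 3.838 × 10⁻²² = 1.73 × 10⁻¹² m = 1730 fm.

λ = 1730 fm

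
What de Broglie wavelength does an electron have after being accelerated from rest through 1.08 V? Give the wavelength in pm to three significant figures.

KE = eV = 1.602 × 10⁻¹⁹ × 1.080 = 1.730 × 10⁻¹⁹ J.
p = √(2mKE) = √(2 × 9.109 × 10⁻³¹ × 1.730 × 10⁻¹⁹) = 5.614 × 10⁻²⁵ kg·m/s.
λ = h/p = 6.626 × 10⁻³⁴ / 5.614 × 10⁻²⁵ = 1.18 × 10⁻⁹ m = 1180 pm.

λ = 1180 pm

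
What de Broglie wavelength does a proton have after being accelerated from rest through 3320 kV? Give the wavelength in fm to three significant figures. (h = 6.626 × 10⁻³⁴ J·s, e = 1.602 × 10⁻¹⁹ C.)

KE = eV = 1.602 × 10⁻¹⁹ × 3.320 × 10⁶ = 5.319 × 10⁻¹³ J.
p = √(2mKE) = √(2 × 1.673 × 10⁻²⁷ × 5.319 × 10⁻¹³) = 4.219 × 10⁻²⁰ kg·m/s.
λ = h/p = 6.626 × 10⁻³⁴ / 4.219 × 10⁻²⁰ = 1.57 × 10⁻¹⁴ m = 15.7 fm.

λ = 15.7 fm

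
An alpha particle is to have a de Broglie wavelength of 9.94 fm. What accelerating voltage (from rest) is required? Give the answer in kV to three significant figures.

p = h/λ = 6.626 × 10⁻³⁴ / 9.940 × 10⁻¹⁵ = 6.666 × 10⁻²⁰ kg·m/s.
KE = p²/(2m) = 3.344 × 10⁻¹³ J.
V = KE/2e = 3.344 × 10⁻¹³ / (2 × 1.602 × 10⁻¹⁹) = 1040 kV.

V = 1040 kV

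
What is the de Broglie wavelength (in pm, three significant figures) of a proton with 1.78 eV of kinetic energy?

KE = 1.78 eV = 2.852 × 10⁻¹⁹ J.
p = √(2mKE) = √(2 × 1.673 × 10⁻²⁷ × 2.852 × 10⁻¹⁹) = 3.089 × 10⁻²³ kg·m/s.
λ = h/p = 6.626 × 10⁻³⁴ / 3.089 × 10⁻²³ = 2.15 × 10⁻¹¹ m = 21.5 pm.

λ = 21.5 pm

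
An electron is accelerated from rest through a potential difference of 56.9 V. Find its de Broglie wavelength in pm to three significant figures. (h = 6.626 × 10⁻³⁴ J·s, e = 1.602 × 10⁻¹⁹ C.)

λ = 163 pm

KE = eV = 1.602 × 10⁻¹⁹ × 56.90 = 9.115 × 10⁻¹⁸ J.
p = √(2mKE) = √(2 × 9.109 × 10⁻³¹ × 9.115 × 10⁻¹⁸) = 4.075 × 10⁻²⁴ kg·m/s.
λ = h/p = 6.626 × 10⁻³⁴ / 4.075 × 10⁻²⁴ = 1.63 × 10⁻¹⁰ m = 163 pm.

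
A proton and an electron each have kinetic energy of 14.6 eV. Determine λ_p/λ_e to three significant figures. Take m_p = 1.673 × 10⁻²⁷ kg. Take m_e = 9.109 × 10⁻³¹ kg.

At fixed KE, p = √(2mKE) so λ = h/p ∝ 1/√m.
λ_p/λ_e = √(m_e/m_p) = √(9.109 × 10⁻³¹/1.673 × 10⁻²⁷) = √(5.445 × 10⁻⁴) = 0.0233.

λ_p/λ_e = 0.0233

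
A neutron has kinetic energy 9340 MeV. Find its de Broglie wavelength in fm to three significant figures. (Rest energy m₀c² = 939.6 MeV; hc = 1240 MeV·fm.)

λ = 0.121 fm

Total energy E = KE + m₀c² = 9340 + 939.6 = 10279.6 MeV.
(pc)² = E² − (m₀c²)² = (10279.6)² − (939.6)² = 1.048 × 10⁸ MeV², so pc = 1.024 × 10⁴ MeV.
λ = hc/(pc) = 1240 MeV·fm / 1.024 × 10⁴ MeV = 0.121 fm.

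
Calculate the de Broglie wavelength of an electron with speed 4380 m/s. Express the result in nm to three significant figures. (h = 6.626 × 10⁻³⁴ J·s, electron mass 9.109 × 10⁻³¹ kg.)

λ = 166 nm

p = mv = 9.109 × 10⁻³¹ × 4380 = 3.990 × 10⁻²⁷ kg·m/s.
λ = h/p = 6.626 × 10⁻³⁴ / 3.990 × 10⁻²⁷ = 1.66 × 10⁻⁷ m = 166 nm.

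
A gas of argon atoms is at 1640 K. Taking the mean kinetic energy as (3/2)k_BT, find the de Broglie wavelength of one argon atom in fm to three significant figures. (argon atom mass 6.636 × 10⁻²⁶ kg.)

λ = 9870 fm

KE = (3/2)k_BT = 1.5 × 1.381 × 10⁻²³ × 1640 = 3.397 × 10⁻²⁰ J.
p = √(2mKE) = √(2 × 6.636 × 10⁻²⁶ × 3.397 × 10⁻²⁰) = 6.715 × 10⁻²³ kg·m/s.
λ = h/p = 9.87 × 10⁻¹² m = 9870 fm.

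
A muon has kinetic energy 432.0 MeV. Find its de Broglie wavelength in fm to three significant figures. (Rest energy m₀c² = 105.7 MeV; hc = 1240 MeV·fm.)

Total energy E = KE + m₀c² = 432.0 + 105.7 = 537.7 MeV.
(pc)² = E² − (m₀c²)² = (537.7)² − (105.7)² = 2.779 × 10⁵ MeV², so pc = 527.2 MeV.
λ = hc/(pc) = 1240 MeV·fm / 527.2 MeV = 2.35 fm.

λ = 2.35 fm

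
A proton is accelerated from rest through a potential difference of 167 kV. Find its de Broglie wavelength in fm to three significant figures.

λ = 70.0 fm

KE = eV = 1.602 × 10⁻¹⁹ × 1.670 × 10⁵ = 2.675 × 10⁻¹⁴ J.
p = √(2mKE) = √(2 × 1.673 × 10⁻²⁷ × 2.675 × 10⁻¹⁴) = 9.461 × 10⁻²¹ kg·m/s.
λ = h/p = 6.626 × 10⁻³⁴ / 9.461 × 10⁻²¹ = 7.00 × 10⁻¹⁴ m = 70.0 fm.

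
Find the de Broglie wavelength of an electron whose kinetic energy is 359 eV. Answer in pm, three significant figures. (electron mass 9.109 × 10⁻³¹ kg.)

KE = 359 eV = 5.751 × 10⁻¹⁷ J.
p = √(2mKE) = √(2 × 9.109 × 10⁻³¹ × 5.751 × 10⁻¹⁷) = 1.024 × 10⁻²³ kg·m/s.
λ = h/p = 6.626 × 10⁻³⁴ / 1.024 × 10⁻²³ = 6.47 × 10⁻¹¹ m = 64.7 pm.

λ = 64.7 pm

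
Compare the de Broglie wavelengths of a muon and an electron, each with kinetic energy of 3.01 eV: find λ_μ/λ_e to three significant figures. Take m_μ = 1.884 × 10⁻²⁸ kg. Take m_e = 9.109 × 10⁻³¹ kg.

λ_μ/λ_e = 0.0695

At fixed KE, p = √(2mKE) so λ = h/p ∝ 1/√m.
λ_μ/λ_e = √(m_e/m_μ) = √(9.109 × 10⁻³¹/1.884 × 10⁻²⁸) = √(4.835 × 10⁻³) = 0.0695.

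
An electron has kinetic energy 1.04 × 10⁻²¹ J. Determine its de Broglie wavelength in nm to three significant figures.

λ = 15.2 nm

p = √(2mKE) = √(2 × 9.109 × 10⁻³¹ × 1.040 × 10⁻²¹) = 4.353 × 10⁻²⁶ kg·m/s.
λ = h/p = 6.626 × 10⁻³⁴ / 4.353 × 10⁻²⁶ = 1.52 × 10⁻⁸ m = 15.2 nm.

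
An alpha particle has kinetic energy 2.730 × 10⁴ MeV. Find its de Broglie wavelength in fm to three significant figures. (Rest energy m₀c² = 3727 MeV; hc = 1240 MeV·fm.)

Total energy E = KE + m₀c² = 2.730 × 10⁴ + 3727 = 31027 MeV.
(pc)² = E² − (m₀c²)² = (31027)² − (3727)² = 9.488 × 10⁸ MeV², so pc = 3.080 × 10⁴ MeV.
λ = hc/(pc) = 1240 MeV·fm / 3.080 × 10⁴ MeV = 0.0403 fm.

λ = 0.0403 fm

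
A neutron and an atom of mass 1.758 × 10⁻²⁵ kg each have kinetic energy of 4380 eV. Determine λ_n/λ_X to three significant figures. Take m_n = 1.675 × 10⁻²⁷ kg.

λ_n/λ_X = 10.2

At fixed KE, p = √(2mKE) so λ = h/p ∝ 1/√m.
λ_n/λ_X = √(m_X/m_n) = √(1.758 × 10⁻²⁵/1.675 × 10⁻²⁷) = √(105.0) = 10.2.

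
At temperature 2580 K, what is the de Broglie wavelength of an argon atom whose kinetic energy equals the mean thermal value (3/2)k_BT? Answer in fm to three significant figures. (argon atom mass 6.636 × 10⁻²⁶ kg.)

KE = (3/2)k_BT = 1.5 × 1.381 × 10⁻²³ × 2580 = 5.344 × 10⁻²⁰ J.
p = √(2mKE) = √(2 × 6.636 × 10⁻²⁶ × 5.344 × 10⁻²⁰) = 8.422 × 10⁻²³ kg·m/s.
λ = h/p = 7.87 × 10⁻¹² m = 7870 fm.

λ = 7870 fm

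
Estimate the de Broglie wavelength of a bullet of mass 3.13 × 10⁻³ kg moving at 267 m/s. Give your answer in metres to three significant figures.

λ = 7.93 × 10⁻³⁴ m

p = mv = 3.13 × 10⁻³ × 267 = 8.357 × 10⁻¹ kg·m/s.
λ = h/p = 6.626 × 10⁻³⁴ / 8.357 × 10⁻¹ = 7.93 × 10⁻³⁴ m.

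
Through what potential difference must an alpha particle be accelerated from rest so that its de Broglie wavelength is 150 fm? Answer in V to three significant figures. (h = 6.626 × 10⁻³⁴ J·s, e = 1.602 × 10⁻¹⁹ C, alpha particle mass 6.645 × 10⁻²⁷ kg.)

V = 4580 V

p = h/λ = 6.626 × 10⁻³⁴ / 1.500 × 10⁻¹³ = 4.417 × 10⁻²¹ kg·m/s.
KE = p²/(2m) = 1.468 × 10⁻¹⁵ J.
V = KE/2e = 1.468 × 10⁻¹⁵ / (2 × 1.602 × 10⁻¹⁹) = 4580 V.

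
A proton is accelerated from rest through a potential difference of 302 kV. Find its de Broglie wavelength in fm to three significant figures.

KE = eV = 1.602 × 10⁻¹⁹ × 3.020 × 10⁵ = 4.838 × 10⁻¹⁴ J.
p = √(2mKE) = √(2 × 1.673 × 10⁻²⁷ × 4.838 × 10⁻¹⁴) = 1.272 × 10⁻²⁰ kg·m/s.
λ = h/p = 6.626 × 10⁻³⁴ / 1.272 × 10⁻²⁰ = 5.21 × 10⁻¹⁴ m = 52.1 fm.

λ = 52.1 fm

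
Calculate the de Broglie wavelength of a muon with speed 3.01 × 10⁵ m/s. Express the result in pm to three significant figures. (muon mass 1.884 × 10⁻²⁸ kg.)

λ = 11.7 pm

p = mv = 1.884 × 10⁻²⁸ × 3.01 × 10⁵ = 5.671 × 10⁻²³ kg·m/s.
λ = h/p = 6.626 × 10⁻³⁴ / 5.671 × 10⁻²³ = 1.17 × 10⁻¹¹ m = 11.7 pm.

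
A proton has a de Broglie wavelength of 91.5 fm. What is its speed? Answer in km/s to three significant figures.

p = h/λ = 6.626 × 10⁻³⁴ / 9.150 × 10⁻¹⁴ = 7.242 × 10⁻²¹ kg·m/s.
v = p/m = 7.242 × 10⁻²¹ / 1.673 × 10⁻²⁷ = 4.33 × 10⁶ m/s = 4330 km/s.

v = 4330 km/s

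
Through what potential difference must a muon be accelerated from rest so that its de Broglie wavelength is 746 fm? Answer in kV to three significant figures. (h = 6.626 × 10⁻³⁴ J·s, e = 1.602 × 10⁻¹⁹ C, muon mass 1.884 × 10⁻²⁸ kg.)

p = h/λ = 6.626 × 10⁻³⁴ / 7.460 × 10⁻¹³ = 8.882 × 10⁻²² kg·m/s.
KE = p²/(2m) = 2.094 × 10⁻¹⁵ J.
V = KE/e = 2.094 × 10⁻¹⁵ / (1.602 × 10⁻¹⁹) = 13.1 kV.

V = 13.1 kV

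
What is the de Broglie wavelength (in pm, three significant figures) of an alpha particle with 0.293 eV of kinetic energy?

λ = 26.5 pm

KE = 0.293 eV = 4.694 × 10⁻²⁰ J.
p = √(2mKE) = √(2 × 6.645 × 10⁻²⁷ × 4.694 × 10⁻²⁰) = 2.498 × 10⁻²³ kg·m/s.
λ = h/p = 6.626 × 10⁻³⁴ / 2.498 × 10⁻²³ = 2.65 × 10⁻¹¹ m = 26.5 pm.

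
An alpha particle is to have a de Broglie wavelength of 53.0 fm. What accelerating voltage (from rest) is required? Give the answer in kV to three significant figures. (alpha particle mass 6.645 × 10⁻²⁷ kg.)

p = h/λ = 6.626 × 10⁻³⁴ / 5.300 × 10⁻¹⁴ = 1.250 × 10⁻²⁰ kg·m/s.
KE = p²/(2m) = 1.176 × 10⁻¹⁴ J.
V = KE/2e = 1.176 × 10⁻¹⁴ / (2 × 1.602 × 10⁻¹⁹) = 36.7 kV.

V = 36.7 kV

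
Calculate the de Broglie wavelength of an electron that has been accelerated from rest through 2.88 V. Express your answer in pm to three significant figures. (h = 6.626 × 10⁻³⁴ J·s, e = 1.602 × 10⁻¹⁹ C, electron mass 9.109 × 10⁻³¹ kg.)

KE = eV = 1.602 × 10⁻¹⁹ × 2.880 = 4.614 × 10⁻¹⁹ J.
p = √(2mKE) = √(2 × 9.109 × 10⁻³¹ × 4.614 × 10⁻¹⁹) = 9.168 × 10⁻²⁵ kg·m/s.
λ = h/p = 6.626 × 10⁻³⁴ / 9.168 × 10⁻²⁵ = 7.23 × 10⁻¹⁰ m = 723 pm.

λ = 723 pm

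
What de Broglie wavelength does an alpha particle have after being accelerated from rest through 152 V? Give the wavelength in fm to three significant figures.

KE = 2eV = 2 × 1.602 × 10⁻¹⁹ × 152.0 = 4.870 × 10⁻¹⁷ J.
p = √(2mKE) = √(2 × 6.645 × 10⁻²⁷ × 4.870 × 10⁻¹⁷) = 8.045 × 10⁻²² kg·m/s.
λ = h/p = 6.626 × 10⁻³⁴ / 8.045 × 10⁻²² = 8.24 × 10⁻¹³ m = 824 fm.

λ = 824 fm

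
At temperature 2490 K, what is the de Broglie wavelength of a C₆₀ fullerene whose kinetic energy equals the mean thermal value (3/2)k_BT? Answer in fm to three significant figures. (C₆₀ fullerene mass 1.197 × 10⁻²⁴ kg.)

λ = 1890 fm

KE = (3/2)k_BT = 1.5 × 1.381 × 10⁻²³ × 2490 = 5.158 × 10⁻²⁰ J.
p = √(2mKE) = √(2 × 1.197 × 10⁻²⁴ × 5.158 × 10⁻²⁰) = 3.514 × 10⁻²² kg·m/s.
λ = h/p = 1.89 × 10⁻¹² m = 1890 fm.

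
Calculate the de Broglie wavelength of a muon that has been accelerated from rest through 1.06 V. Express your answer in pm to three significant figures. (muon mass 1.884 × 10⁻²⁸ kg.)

λ = 82.8 pm

KE = eV = 1.602 × 10⁻¹⁹ × 1.060 = 1.698 × 10⁻¹⁹ J.
p = √(2mKE) = √(2 × 1.884 × 10⁻²⁸ × 1.698 × 10⁻¹⁹) = 7.999 × 10⁻²⁴ kg·m/s.
λ = h/p = 6.626 × 10⁻³⁴ / 7.999 × 10⁻²⁴ = 8.28 × 10⁻¹¹ m = 82.8 pm.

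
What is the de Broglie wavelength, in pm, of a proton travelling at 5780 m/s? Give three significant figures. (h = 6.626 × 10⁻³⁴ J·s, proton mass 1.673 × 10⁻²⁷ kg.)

p = mv = 1.673 × 10⁻²⁷ × 5780 = 9.670 × 10⁻²⁴ kg·m/s.
λ = h/p = 6.626 × 10⁻³⁴ / 9.670 × 10⁻²⁴ = 6.85 × 10⁻¹¹ m = 68.5 pm.

λ = 68.5 pm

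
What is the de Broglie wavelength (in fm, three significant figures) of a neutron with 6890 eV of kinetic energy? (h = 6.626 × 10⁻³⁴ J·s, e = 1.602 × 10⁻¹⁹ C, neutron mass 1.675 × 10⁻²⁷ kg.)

λ = 345 fm

KE = 6890 eV = 1.104 × 10⁻¹⁵ J.
p = √(2mKE) = √(2 × 1.675 × 10⁻²⁷ × 1.104 × 10⁻¹⁵) = 1.923 × 10⁻²¹ kg·m/s.
λ = h/p = 6.626 × 10⁻³⁴ / 1.923 × 10⁻²¹ = 3.45 × 10⁻¹³ m = 345 fm.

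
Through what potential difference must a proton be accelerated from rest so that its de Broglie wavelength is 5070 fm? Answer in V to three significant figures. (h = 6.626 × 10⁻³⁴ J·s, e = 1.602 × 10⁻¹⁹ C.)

V = 31.9 V

p = h/λ = 6.626 × 10⁻³⁴ / 5.070 × 10⁻¹² = 1.307 × 10⁻²² kg·m/s.
KE = p²/(2m) = 5.105 × 10⁻¹⁸ J.
V = KE/e = 5.105 × 10⁻¹⁸ / (1.602 × 10⁻¹⁹) = 31.9 V.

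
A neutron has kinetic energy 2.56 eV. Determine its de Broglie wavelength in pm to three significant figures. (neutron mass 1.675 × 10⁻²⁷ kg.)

λ = 17.9 pm

KE = 2.56 eV = 4.101 × 10⁻¹⁹ J.
p = √(2mKE) = √(2 × 1.675 × 10⁻²⁷ × 4.101 × 10⁻¹⁹) = 3.707 × 10⁻²³ kg·m/s.
λ = h/p = 6.626 × 10⁻³⁴ / 3.707 × 10⁻²³ = 1.79 × 10⁻¹¹ m = 17.9 pm.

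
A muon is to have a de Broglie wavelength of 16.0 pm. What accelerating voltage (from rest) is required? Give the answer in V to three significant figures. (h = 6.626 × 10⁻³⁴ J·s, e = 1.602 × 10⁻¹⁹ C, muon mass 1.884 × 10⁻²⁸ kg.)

V = 28.4 V

p = h/λ = 6.626 × 10⁻³⁴ / 1.600 × 10⁻¹¹ = 4.141 × 10⁻²³ kg·m/s.
KE = p²/(2m) = 4.551 × 10⁻¹⁸ J.
V = KE/e = 4.551 × 10⁻¹⁸ / (1.602 × 10⁻¹⁹) = 28.4 V.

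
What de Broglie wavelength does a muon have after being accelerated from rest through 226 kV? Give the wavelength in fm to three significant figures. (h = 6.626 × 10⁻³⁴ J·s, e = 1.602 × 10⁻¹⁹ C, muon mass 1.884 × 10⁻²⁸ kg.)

KE = eV = 1.602 × 10⁻¹⁹ × 2.260 × 10⁵ = 3.621 × 10⁻¹⁴ J.
p = √(2mKE) = √(2 × 1.884 × 10⁻²⁸ × 3.621 × 10⁻¹⁴) = 3.694 × 10⁻²¹ kg·m/s.
λ = h/p = 6.626 × 10⁻³⁴ / 3.694 × 10⁻²¹ = 1.79 × 10⁻¹³ m = 179 fm.

λ = 179 fm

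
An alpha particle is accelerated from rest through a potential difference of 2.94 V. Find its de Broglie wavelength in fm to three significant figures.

λ = 5920 fm

KE = 2eV = 2 × 1.602 × 10⁻¹⁹ × 2.940 = 9.420 × 10⁻¹⁹ J.
p = √(2mKE) = √(2 × 6.645 × 10⁻²⁷ × 9.420 × 10⁻¹⁹) = 1.119 × 10⁻²² kg·m/s.
λ = h/p = 6.626 × 10⁻³⁴ / 1.119 × 10⁻²² = 5.92 × 10⁻¹² m = 5920 fm.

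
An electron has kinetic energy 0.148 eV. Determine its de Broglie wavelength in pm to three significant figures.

λ = 3190 pm

KE = 0.148 eV = 2.371 × 10⁻²⁰ J.
p = √(2mKE) = √(2 × 9.109 × 10⁻³¹ × 2.371 × 10⁻²⁰) = 2.078 × 10⁻²⁵ kg·m/s.
λ = h/p = 6.626 × 10⁻³⁴ / 2.078 × 10⁻²⁵ = 3.19 × 10⁻⁹ m = 3190 pm.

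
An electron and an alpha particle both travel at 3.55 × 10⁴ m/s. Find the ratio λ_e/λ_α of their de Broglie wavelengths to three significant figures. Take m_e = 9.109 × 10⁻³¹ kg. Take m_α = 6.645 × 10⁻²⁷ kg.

λ_e/λ_α = 7290

At fixed v, p = mv so λ = h/(mv) ∝ 1/m.
λ_e/λ_α = m_α/m_e = 6.645 × 10⁻²⁷/9.109 × 10⁻³¹ = 7290.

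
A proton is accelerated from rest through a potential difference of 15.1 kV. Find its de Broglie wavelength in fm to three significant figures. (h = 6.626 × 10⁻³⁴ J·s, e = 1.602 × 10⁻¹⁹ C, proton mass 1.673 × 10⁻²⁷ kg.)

λ = 233 fm

KE = eV = 1.602 × 10⁻¹⁹ × 1.510 × 10⁴ = 2.419 × 10⁻¹⁵ J.
p = √(2mKE) = √(2 × 1.673 × 10⁻²⁷ × 2.419 × 10⁻¹⁵) = 2.845 × 10⁻²¹ kg·m/s.
λ = h/p = 6.626 × 10⁻³⁴ / 2.845 × 10⁻²¹ = 2.33 × 10⁻¹³ m = 233 fm.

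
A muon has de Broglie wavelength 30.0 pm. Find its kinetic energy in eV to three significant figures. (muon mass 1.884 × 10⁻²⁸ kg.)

KE = 8.08 eV

p = h/λ = 6.626 × 10⁻³⁴ / 3.000 × 10⁻¹¹ = 2.209 × 10⁻²³ kg·m/s.
KE = p²/(2m) = (2.209 × 10⁻²³)² / (2 × 1.884 × 10⁻²⁸) = 1.295 × 10⁻¹⁸ J = 8.08 eV.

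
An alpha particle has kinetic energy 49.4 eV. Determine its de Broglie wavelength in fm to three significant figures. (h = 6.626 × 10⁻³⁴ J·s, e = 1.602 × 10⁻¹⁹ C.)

KE = 49.4 eV = 7.914 × 10⁻¹⁸ J.
p = √(2mKE) = √(2 × 6.645 × 10⁻²⁷ × 7.914 × 10⁻¹⁸) = 3.243 × 10⁻²² kg·m/s.
λ = h/p = 6.626 × 10⁻³⁴ / 3.243 × 10⁻²² = 2.04 × 10⁻¹² m = 2040 fm.

λ = 2040 fm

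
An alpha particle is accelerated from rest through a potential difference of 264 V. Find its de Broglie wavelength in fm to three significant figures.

λ = 625 fm

KE = 2eV = 2 × 1.602 × 10⁻¹⁹ × 264.0 = 8.459 × 10⁻¹⁷ J.
p = √(2mKE) = √(2 × 6.645 × 10⁻²⁷ × 8.459 × 10⁻¹⁷) = 1.060 × 10⁻²¹ kg·m/s.
λ = h/p = 6.626 × 10⁻³⁴ / 1.060 × 10⁻²¹ = 6.25 × 10⁻¹³ m = 625 fm.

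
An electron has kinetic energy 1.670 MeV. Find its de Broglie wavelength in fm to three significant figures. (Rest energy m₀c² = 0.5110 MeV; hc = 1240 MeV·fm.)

λ = 585 fm

Total energy E = KE + m₀c² = 1.670 + 0.5110 = 2.1810 MeV.
(pc)² = E² − (m₀c²)² = (2.1810)² − (0.5110)² = 4.496 MeV², so pc = 2.120 MeV.
λ = hc/(pc) = 1240 MeV·fm / 2.120 MeV = 585 fm.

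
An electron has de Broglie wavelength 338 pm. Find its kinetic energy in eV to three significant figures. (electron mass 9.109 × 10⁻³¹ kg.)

KE = 13.2 eV

p = h/λ = 6.626 × 10⁻³⁴ / 3.380 × 10⁻¹⁰ = 1.960 × 10⁻²⁴ kg·m/s.
KE = p²/(2m) = (1.960 × 10⁻²⁴)² / (2 × 9.109 × 10⁻³¹) = 2.109 × 10⁻¹⁸ J = 13.2 eV.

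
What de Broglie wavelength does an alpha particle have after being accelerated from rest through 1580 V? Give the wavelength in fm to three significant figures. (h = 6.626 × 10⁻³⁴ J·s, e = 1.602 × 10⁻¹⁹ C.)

λ = 255 fm

KE = 2eV = 2 × 1.602 × 10⁻¹⁹ × 1580 = 5.062 × 10⁻¹⁶ J.
p = √(2mKE) = √(2 × 6.645 × 10⁻²⁷ × 5.062 × 10⁻¹⁶) = 2.594 × 10⁻²¹ kg·m/s.
λ = h/p = 6.626 × 10⁻³⁴ / 2.594 × 10⁻²¹ = 2.55 × 10⁻¹³ m = 255 fm.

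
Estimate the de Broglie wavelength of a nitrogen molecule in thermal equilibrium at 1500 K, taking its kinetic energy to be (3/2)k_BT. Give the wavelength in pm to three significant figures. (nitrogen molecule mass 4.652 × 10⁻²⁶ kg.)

KE = (3/2)k_BT = 1.5 × 1.381 × 10⁻²³ × 1500 = 3.107 × 10⁻²⁰ J.
p = √(2mKE) = √(2 × 4.652 × 10⁻²⁶ × 3.107 × 10⁻²⁰) = 5.377 × 10⁻²³ kg·m/s.
λ = h/p = 1.23 × 10⁻¹¹ m = 12.3 pm.

λ = 12.3 pm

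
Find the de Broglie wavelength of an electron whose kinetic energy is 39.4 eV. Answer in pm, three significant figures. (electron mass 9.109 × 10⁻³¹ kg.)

λ = 195 pm

KE = 39.4 eV = 6.312 × 10⁻¹⁸ J.
p = √(2mKE) = √(2 × 9.109 × 10⁻³¹ × 6.312 × 10⁻¹⁸) = 3.391 × 10⁻²⁴ kg·m/s.
λ = h/p = 6.626 × 10⁻³⁴ / 3.391 × 10⁻²⁴ = 1.95 × 10⁻¹⁰ m = 195 pm.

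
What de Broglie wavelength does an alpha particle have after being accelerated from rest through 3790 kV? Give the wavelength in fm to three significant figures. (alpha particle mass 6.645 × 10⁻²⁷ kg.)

λ = 5.22 fm

KE = 2eV = 2 × 1.602 × 10⁻¹⁹ × 3.790 × 10⁶ = 1.214 × 10⁻¹² J.
p = √(2mKE) = √(2 × 6.645 × 10⁻²⁷ × 1.214 × 10⁻¹²) = 1.270 × 10⁻¹⁹ kg·m/s.
λ = h/p = 6.626 × 10⁻³⁴ / 1.270 × 10⁻¹⁹ = 5.22 × 10⁻¹⁵ m = 5.22 fm.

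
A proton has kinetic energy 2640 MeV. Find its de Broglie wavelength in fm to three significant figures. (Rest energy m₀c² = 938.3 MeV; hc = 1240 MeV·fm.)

Total energy E = KE + m₀c² = 2640 + 938.3 = 3578.3 MeV.
(pc)² = E² − (m₀c²)² = (3578.3)² − (938.3)² = 1.192 × 10⁷ MeV², so pc = 3453 MeV.
λ = hc/(pc) = 1240 MeV·fm / 3453 MeV = 0.359 fm.

λ = 0.359 fm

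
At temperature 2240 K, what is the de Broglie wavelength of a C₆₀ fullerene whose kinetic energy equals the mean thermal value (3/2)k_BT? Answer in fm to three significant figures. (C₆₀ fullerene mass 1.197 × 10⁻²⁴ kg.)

λ = 1990 fm

KE = (3/2)k_BT = 1.5 × 1.381 × 10⁻²³ × 2240 = 4.640 × 10⁻²⁰ J.
p = √(2mKE) = √(2 × 1.197 × 10⁻²⁴ × 4.640 × 10⁻²⁰) = 3.333 × 10⁻²² kg·m/s.
λ = h/p = 1.99 × 10⁻¹² m = 1990 fm.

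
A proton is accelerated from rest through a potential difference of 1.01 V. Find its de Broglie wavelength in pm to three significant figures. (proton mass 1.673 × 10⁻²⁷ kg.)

KE = eV = 1.602 × 10⁻¹⁹ × 1.010 = 1.618 × 10⁻¹⁹ J.
p = √(2mKE) = √(2 × 1.673 × 10⁻²⁷ × 1.618 × 10⁻¹⁹) = 2.327 × 10⁻²³ kg·m/s.
λ = h/p = 6.626 × 10⁻³⁴ / 2.327 × 10⁻²³ = 2.85 × 10⁻¹¹ m = 28.5 pm.

λ = 28.5 pm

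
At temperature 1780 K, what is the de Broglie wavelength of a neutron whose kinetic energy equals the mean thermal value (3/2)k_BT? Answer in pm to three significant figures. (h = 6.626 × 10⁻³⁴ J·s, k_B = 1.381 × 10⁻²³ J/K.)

λ = 59.6 pm

KE = (3/2)k_BT = 1.5 × 1.381 × 10⁻²³ × 1780 = 3.687 × 10⁻²⁰ J.
p = √(2mKE) = √(2 × 1.675 × 10⁻²⁷ × 3.687 × 10⁻²⁰) = 1.111 × 10⁻²³ kg·m/s.
λ = h/p = 5.96 × 10⁻¹¹ m = 59.6 pm.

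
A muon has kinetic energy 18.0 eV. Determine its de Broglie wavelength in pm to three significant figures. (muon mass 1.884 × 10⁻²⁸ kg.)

λ = 20.1 pm

KE = 18.0 eV = 2.884 × 10⁻¹⁸ J.
p = √(2mKE) = √(2 × 1.884 × 10⁻²⁸ × 2.884 × 10⁻¹⁸) = 3.296 × 10⁻²³ kg·m/s.
λ = h/p = 6.626 × 10⁻³⁴ / 3.296 × 10⁻²³ = 2.01 × 10⁻¹¹ m = 20.1 pm.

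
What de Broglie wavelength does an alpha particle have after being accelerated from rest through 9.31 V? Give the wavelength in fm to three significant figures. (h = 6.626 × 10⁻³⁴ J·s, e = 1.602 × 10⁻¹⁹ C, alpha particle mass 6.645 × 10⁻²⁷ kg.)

KE = 2eV = 2 × 1.602 × 10⁻¹⁹ × 9.310 = 2.983 × 10⁻¹⁸ J.
p = √(2mKE) = √(2 × 6.645 × 10⁻²⁷ × 2.983 × 10⁻¹⁸) = 1.991 × 10⁻²² kg·m/s.
λ = h/p = 6.626 × 10⁻³⁴ / 1.991 × 10⁻²² = 3.33 × 10⁻¹² m = 3330 fm.

λ = 3330 fm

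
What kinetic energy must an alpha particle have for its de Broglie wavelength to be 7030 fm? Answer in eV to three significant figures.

p = h/λ = 6.626 × 10⁻³⁴ / 7.030 × 10⁻¹² = 9.425 × 10⁻²³ kg·m/s.
KE = p²/(2m) = (9.425 × 10⁻²³)² / (2 × 6.645 × 10⁻²⁷) = 6.684 × 10⁻¹⁹ J = 4.17 eV.

KE = 4.17 eV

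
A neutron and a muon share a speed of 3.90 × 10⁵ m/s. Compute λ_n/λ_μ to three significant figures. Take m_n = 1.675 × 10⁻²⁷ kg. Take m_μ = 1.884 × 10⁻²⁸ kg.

λ_n/λ_μ = 0.112

At fixed v, p = mv so λ = h/(mv) ∝ 1/m.
λ_n/λ_μ = m_μ/m_n = 1.884 × 10⁻²⁸/1.675 × 10⁻²⁷ = 0.112.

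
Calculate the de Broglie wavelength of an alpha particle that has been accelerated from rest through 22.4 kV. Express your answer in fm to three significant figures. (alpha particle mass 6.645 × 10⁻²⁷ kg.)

λ = 67.8 fm

KE = 2eV = 2 × 1.602 × 10⁻¹⁹ × 2.240 × 10⁴ = 7.177 × 10⁻¹⁵ J.
p = √(2mKE) = √(2 × 6.645 × 10⁻²⁷ × 7.177 × 10⁻¹⁵) = 9.766 × 10⁻²¹ kg·m/s.
λ = h/p = 6.626 × 10⁻³⁴ / 9.766 × 10⁻²¹ = 6.78 × 10⁻¹⁴ m = 67.8 fm.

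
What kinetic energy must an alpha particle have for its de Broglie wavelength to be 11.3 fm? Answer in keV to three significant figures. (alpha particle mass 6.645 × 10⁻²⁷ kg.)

KE = 1610 keV

p = h/λ = 6.626 × 10⁻³⁴ / 1.130 × 10⁻¹⁴ = 5.864 × 10⁻²⁰ kg·m/s.
KE = p²/(2m) = (5.864 × 10⁻²⁰)² / (2 × 6.645 × 10⁻²⁷) = 2.587 × 10⁻¹³ J = 1610 keV.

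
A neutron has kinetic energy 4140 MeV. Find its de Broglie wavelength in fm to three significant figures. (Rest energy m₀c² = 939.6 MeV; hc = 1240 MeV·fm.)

λ = 0.248 fm

Total energy E = KE + m₀c² = 4140 + 939.6 = 5079.6 MeV.
(pc)² = E² − (m₀c²)² = (5079.6)² − (939.6)² = 2.492 × 10⁷ MeV², so pc = 4992 MeV.
λ = hc/(pc) = 1240 MeV·fm / 4992 MeV = 0.248 fm.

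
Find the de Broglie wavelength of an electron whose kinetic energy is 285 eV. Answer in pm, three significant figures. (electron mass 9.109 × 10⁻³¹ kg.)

KE = 285 eV = 4.566 × 10⁻¹⁷ J.
p = √(2mKE) = √(2 × 9.109 × 10⁻³¹ × 4.566 × 10⁻¹⁷) = 9.120 × 10⁻²⁴ kg·m/s.
λ = h/p = 6.626 × 10⁻³⁴ / 9.120 × 10⁻²⁴ = 7.27 × 10⁻¹¹ m = 72.7 pm.

λ = 72.7 pm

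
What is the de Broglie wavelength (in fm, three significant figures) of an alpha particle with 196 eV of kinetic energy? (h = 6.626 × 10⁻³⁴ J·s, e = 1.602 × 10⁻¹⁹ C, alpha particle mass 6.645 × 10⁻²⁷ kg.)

λ = 1030 fm

KE = 196 eV = 3.140 × 10⁻¹⁷ J.
p = √(2mKE) = √(2 × 6.645 × 10⁻²⁷ × 3.140 × 10⁻¹⁷) = 6.460 × 10⁻²² kg·m/s.
λ = h/p = 6.626 × 10⁻³⁴ / 6.460 × 10⁻²² = 1.03 × 10⁻¹² m = 1030 fm.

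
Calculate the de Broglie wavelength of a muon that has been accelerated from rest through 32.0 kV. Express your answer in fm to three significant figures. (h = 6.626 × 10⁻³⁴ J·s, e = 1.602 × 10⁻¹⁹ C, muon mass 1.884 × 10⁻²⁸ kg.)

λ = 477 fm

KE = eV = 1.602 × 10⁻¹⁹ × 3.200 × 10⁴ = 5.126 × 10⁻¹⁵ J.
p = √(2mKE) = √(2 × 1.884 × 10⁻²⁸ × 5.126 × 10⁻¹⁵) = 1.390 × 10⁻²¹ kg·m/s.
λ = h/p = 6.626 × 10⁻³⁴ / 1.390 × 10⁻²¹ = 4.77 × 10⁻¹³ m = 477 fm.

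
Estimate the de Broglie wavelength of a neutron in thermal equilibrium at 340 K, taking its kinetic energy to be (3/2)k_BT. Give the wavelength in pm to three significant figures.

KE = (3/2)k_BT = 1.5 × 1.381 × 10⁻²³ × 340 = 7.043 × 10⁻²¹ J.
p = √(2mKE) = √(2 × 1.675 × 10⁻²⁷ × 7.043 × 10⁻²¹) = 4.857 × 10⁻²⁴ kg·m/s.
λ = h/p = 1.36 × 10⁻¹⁰ m = 136 pm.

λ = 136 pm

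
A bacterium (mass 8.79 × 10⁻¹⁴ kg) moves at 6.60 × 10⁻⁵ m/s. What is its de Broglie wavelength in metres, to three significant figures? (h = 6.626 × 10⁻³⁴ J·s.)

λ = 1.14 × 10⁻¹⁶ m

p = mv = 8.79 × 10⁻¹⁴ × 6.60 × 10⁻⁵ = 5.801 × 10⁻¹⁸ kg·m/s.
λ = h/p = 6.626 × 10⁻³⁴ / 5.801 × 10⁻¹⁸ = 1.14 × 10⁻¹⁶ m.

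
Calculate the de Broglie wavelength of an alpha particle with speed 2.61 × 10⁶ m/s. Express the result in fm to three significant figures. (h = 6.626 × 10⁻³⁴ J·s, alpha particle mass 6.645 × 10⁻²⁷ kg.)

λ = 38.2 fm

p = mv = 6.645 × 10⁻²⁷ × 2.61 × 10⁶ = 1.734 × 10⁻²⁰ kg·m/s.
λ = h/p = 6.626 × 10⁻³⁴ / 1.734 × 10⁻²⁰ = 3.82 × 10⁻¹⁴ m = 38.2 fm.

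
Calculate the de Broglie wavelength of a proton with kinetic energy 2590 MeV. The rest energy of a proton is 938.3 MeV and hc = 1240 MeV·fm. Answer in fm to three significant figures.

Total energy E = KE + m₀c² = 2590 + 938.3 = 3528.3 MeV.
(pc)² = E² − (m₀c²)² = (3528.3)² − (938.3)² = 1.157 × 10⁷ MeV², so pc = 3401 MeV.
λ = hc/(pc) = 1240 MeV·fm / 3401 MeV = 0.365 fm.

λ = 0.365 fm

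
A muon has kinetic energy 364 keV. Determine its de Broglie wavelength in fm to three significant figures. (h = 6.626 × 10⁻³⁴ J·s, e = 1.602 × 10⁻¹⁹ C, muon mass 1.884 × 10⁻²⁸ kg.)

KE = 364 keV = 5.831 × 10⁻¹⁴ J.
p = √(2mKE) = √(2 × 1.884 × 10⁻²⁸ × 5.831 × 10⁻¹⁴) = 4.687 × 10⁻²¹ kg·m/s.
λ = h/p = 6.626 × 10⁻³⁴ / 4.687 × 10⁻²¹ = 1.41 × 10⁻¹³ m = 141 fm.

λ = 141 fm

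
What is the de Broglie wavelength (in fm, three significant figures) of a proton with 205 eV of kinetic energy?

λ = 2000 fm

KE = 205 eV = 3.284 × 10⁻¹⁷ J.
p = √(2mKE) = √(2 × 1.673 × 10⁻²⁷ × 3.284 × 10⁻¹⁷) = 3.315 × 10⁻²² kg·m/s.
λ = h/p = 6.626 × 10⁻³⁴ / 3.315 × 10⁻²² = 2.00 × 10⁻¹² m = 2000 fm.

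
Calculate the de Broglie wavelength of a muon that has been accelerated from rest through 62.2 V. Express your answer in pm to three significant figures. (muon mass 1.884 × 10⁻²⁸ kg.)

λ = 10.8 pm

KE = eV = 1.602 × 10⁻¹⁹ × 62.20 = 9.964 × 10⁻¹⁸ J.
p = √(2mKE) = √(2 × 1.884 × 10⁻²⁸ × 9.964 × 10⁻¹⁸) = 6.127 × 10⁻²³ kg·m/s.
λ = h/p = 6.626 × 10⁻³⁴ / 6.127 × 10⁻²³ = 1.08 × 10⁻¹¹ m = 10.8 pm.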